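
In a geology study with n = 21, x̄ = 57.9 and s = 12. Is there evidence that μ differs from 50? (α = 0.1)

t = (x̄ - μ₀)/(s/√n) = (57.9 - 50)/(12/√21) = 3.017. df = 20, critical t = ±1.725. Reject H₀.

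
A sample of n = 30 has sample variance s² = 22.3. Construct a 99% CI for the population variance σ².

df = 29. χ²_{0.005} = 52.336, χ²_{0.995} = 13.121. CI for σ² = ((n-1)s²/χ²_{α/2}, (n-1)s²/χ²_{1-α/2}) = (29·22.3/52.336, 29·22.3/13.121) = (12.36, 49.29)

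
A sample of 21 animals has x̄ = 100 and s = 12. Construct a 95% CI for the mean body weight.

CI = x̄ ± t*(s/√n) = 100 ± 2.086(12/√21) = (94.54, 105.46)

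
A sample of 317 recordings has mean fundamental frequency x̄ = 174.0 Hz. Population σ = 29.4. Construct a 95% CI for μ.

CI = x̄ ± z*(σ/√n) = 174.0 ± 1.96(29.4/√317) = 174.0 ± 3.24 = (170.76, 177.24)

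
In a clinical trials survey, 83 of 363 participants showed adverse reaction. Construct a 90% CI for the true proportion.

p̂ = 0.229. CI = p̂ ± z*√(p̂(1-p̂)/n) = (0.192, 0.265)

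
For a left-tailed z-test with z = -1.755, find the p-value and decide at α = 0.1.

p = P(Z < -1.755) = Φ(-1.755) ≈ 0.0396. Since p < 0.1, reject H₀ (significant) at α = 0.1.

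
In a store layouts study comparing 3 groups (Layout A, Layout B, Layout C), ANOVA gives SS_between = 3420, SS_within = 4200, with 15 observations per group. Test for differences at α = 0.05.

df_between = 2, df_within = 42. F = MS_between/MS_within = 1710.0/100.0 = 17.1. F_crit ≈ 3.22. Reject H₀. At least one mean differs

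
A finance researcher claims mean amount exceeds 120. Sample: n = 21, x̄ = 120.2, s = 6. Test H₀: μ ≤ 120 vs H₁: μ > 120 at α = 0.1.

t = (120.2 - 120)/(6/√21) = 0.153, df = 20. Critical t = 1.325. Fail to reject H₀.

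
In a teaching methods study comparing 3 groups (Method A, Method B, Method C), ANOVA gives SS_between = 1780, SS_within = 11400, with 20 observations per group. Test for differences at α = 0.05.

df_between = 2, df_within = 57. F = MS_between/MS_within = 890.0/200.0 = 4.45. F_crit ≈ 3.159. Reject H₀. At least one mean differs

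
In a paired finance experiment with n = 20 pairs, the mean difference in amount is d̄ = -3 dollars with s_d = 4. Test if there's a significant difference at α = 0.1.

t = d̄/(s_d/√n) = -3/(4/√20) = -3.354. df = 19, critical t = ±1.729. Reject H₀.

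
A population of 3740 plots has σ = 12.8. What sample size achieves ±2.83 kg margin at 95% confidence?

Without FPC: n₀ = (1.96×12.8/2.83)² = 78.589. With FPC: n = n₀N/(n₀+N-1) = 77.0 → n = 77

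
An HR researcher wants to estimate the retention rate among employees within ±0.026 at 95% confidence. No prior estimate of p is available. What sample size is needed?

Conservative approach: use p = 0.5 (maximizes p(1-p) = 0.25). n = z²(0.25)/E² = 1.96²×0.25/0.026² = 1420.7 → n = 1421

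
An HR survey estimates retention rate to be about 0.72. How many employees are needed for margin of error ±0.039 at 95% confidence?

n = z²p(1-p)/E² = 1.96²×0.72×0.28/0.039² = 509.2 → n = 510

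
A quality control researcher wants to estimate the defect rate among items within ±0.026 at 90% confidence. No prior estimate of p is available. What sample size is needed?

Conservative approach: use p = 0.5 (maximizes p(1-p) = 0.25). n = z²(0.25)/E² = 1.645²×0.25/0.026² = 1000.7 → n = 1001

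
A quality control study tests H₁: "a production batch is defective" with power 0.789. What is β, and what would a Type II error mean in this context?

β = 1 - power = 1 - 0.789 = 0.211. A Type II error is failing to reject H₀ when H₀ is false (false negative) — here, failing to conclude that a production batch is defective when in fact it is true. Consequence: shipping a defective batch — faulty products reach customers.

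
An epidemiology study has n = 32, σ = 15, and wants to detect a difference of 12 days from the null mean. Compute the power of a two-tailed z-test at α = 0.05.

SE = σ/√n = 15/√32 = 2.652. Non-centrality λ = d/SE = 12/2.652 = 4.525. Power ≈ Φ(λ - z_{α/2}) = Φ(4.525 - 1.96) = Φ(2.565) = 0.995.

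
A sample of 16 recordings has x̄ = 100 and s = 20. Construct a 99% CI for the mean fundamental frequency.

CI = x̄ ± t*(s/√n) = 100 ± 2.947(20/√16) = (85.27, 114.73)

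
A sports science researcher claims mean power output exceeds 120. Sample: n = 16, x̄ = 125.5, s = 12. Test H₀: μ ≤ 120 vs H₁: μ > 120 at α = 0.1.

t = (125.5 - 120)/(12/√16) = 1.833, df = 15. Critical t = 1.341. Reject H₀.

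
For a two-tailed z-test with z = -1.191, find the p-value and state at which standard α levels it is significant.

p = 2·P(Z > |-1.191|) = 2·(1 - Φ(1.191)) ≈ 0.2337. Not significant at any standard level.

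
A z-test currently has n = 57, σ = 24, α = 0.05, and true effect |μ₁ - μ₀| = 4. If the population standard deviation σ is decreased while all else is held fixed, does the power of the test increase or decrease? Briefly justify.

Power increases: a smaller σ shrinks the standard error σ/√n, moving the sampling distribution under H₁ further from the critical value.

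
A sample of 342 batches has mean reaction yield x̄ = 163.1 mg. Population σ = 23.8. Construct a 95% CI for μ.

CI = x̄ ± z*(σ/√n) = 163.1 ± 1.96(23.8/√342) = 163.1 ± 2.52 = (160.58, 165.62)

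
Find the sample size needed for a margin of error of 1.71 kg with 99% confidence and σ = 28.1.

n = (z*σ/E)² = (2.576×28.1/1.71)² = 1791.9 → n = 1792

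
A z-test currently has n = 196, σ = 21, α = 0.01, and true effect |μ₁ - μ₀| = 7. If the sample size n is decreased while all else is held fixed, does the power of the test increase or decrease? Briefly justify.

Power decreases: a smaller n inflates the standard error σ/√n, pulling the sampling distribution under H₁ back toward the critical value.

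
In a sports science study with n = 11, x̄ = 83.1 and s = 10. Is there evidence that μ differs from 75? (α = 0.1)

t = (x̄ - μ₀)/(s/√n) = (83.1 - 75)/(10/√11) = 2.686. df = 10, critical t = ±1.812. Reject H₀.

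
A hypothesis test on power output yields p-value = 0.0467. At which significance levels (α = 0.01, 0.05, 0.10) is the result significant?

p = 0.0467. Significant at: α = 0.05, 0.1.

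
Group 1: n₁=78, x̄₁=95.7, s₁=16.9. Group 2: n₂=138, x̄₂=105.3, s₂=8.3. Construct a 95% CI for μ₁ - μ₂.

Difference = -9.6. SE = √(16.9²/78 + 8.3²/138) = 2.04. CI = (-13.6, -5.6)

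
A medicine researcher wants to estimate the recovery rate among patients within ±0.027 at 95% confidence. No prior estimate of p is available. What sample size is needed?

Conservative approach: use p = 0.5 (maximizes p(1-p) = 0.25). n = z²(0.25)/E² = 1.96²×0.25/0.027² = 1317.4 → n = 1318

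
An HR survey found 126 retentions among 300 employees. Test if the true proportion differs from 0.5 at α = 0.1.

p̂ = 0.42, p₀ = 0.5. z = (p̂ - p₀)/√(p₀(1-p₀)/n) = -2.771. Critical: ±1.645. Reject H₀.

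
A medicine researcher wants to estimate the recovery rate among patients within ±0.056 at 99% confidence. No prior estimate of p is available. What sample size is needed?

Conservative approach: use p = 0.5 (maximizes p(1-p) = 0.25). n = z²(0.25)/E² = 2.576²×0.25/0.056² = 529.0 → n = 529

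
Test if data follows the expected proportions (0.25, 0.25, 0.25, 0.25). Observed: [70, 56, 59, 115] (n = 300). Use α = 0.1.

Expected: [75.0, 75.0, 75.0, 75.0]. χ² = 29.893. df = 3, critical = 6.251. Reject H₀.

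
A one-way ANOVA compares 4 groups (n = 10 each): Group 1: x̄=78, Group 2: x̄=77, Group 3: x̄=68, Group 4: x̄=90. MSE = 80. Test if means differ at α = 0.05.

Grand mean = 78.25. SS_between = 2447.5, MS_between = 815.83. F = 10.198, F_crit ≈ 2.866. Reject H₀.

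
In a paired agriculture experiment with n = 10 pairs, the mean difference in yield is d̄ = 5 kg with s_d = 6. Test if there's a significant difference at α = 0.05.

t = d̄/(s_d/√n) = 5/(6/√10) = 2.635. df = 9, critical t = ±2.262. Reject H₀.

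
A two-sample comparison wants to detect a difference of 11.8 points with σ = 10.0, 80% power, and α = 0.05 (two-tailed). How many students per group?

n per group = 2(z_α/2 + z_β)²σ²/d² = 2×(1.96 + 0.84)²×10.0²/11.8² = 11.3 → n = 12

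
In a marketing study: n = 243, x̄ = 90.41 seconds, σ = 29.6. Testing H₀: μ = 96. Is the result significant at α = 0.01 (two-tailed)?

z = (90.41 - 96)/(29.6/√243) = -2.944. Since |z| > 2.576, significant at α = 0.01.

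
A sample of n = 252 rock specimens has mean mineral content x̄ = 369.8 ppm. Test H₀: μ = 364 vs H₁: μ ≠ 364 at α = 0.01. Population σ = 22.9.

z = (x̄ - μ₀)/(σ/√n) = (369.8 - 364)/(22.9/√252) = 4.021. Critical value: ±2.576. Since |4.021| > 2.576, Reject H₀.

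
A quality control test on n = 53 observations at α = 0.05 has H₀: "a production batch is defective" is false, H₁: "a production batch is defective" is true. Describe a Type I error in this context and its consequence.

Type I error: rejecting H₀ when it is true — concluding that a production batch is defective when in fact it is not. Consequence: scrapping a good batch — wasted material and cost for no reason.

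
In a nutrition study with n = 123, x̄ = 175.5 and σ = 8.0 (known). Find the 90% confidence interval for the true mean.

CI = x̄ ± z*(σ/√n) = 175.5 ± 1.645(8.0/√123) = 175.5 ± 1.19 = (174.31, 176.69)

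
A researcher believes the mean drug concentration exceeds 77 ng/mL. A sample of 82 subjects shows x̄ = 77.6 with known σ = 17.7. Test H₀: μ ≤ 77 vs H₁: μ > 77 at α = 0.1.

z = 0.307. Critical value: 1.28. Fail to reject H₀.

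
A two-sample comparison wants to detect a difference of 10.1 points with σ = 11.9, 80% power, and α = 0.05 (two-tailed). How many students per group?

n per group = 2(z_α/2 + z_β)²σ²/d² = 2×(1.96 + 0.84)²×11.9²/10.1² = 21.8 → n = 22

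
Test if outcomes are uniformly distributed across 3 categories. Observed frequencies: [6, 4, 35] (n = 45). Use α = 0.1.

Expected = 15 each. χ² = Σ(O-E)²/E = 40.133. df = 2, critical value = 4.605. Reject H₀.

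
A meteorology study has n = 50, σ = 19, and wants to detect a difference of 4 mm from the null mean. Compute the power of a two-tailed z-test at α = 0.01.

SE = σ/√n = 19/√50 = 2.687. Non-centrality λ = d/SE = 4/2.687 = 1.489. Power ≈ Φ(λ - z_{α/2}) = Φ(1.489 - 2.576) = Φ(-1.087) = 0.138.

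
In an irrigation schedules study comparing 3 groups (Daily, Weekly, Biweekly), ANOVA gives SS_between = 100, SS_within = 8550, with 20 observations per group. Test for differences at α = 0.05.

df_between = 2, df_within = 57. F = MS_between/MS_within = 50.0/150.0 = 0.333. F_crit ≈ 3.159. Fail to reject H₀.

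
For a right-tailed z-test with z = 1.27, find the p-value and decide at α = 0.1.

p = P(Z > 1.27) = 1 - Φ(1.27) ≈ 0.102. Since p ≥ 0.1, fail to reject H₀ (not significant) at α = 0.1.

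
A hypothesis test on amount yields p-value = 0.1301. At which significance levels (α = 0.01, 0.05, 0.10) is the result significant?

p = 0.1301. Not significant at any of the given levels.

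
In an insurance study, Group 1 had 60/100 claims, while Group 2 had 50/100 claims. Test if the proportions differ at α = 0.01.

p̂₁ = 0.6, p̂₂ = 0.5, pooled p̂ = 0.55. z = 1.421. Critical: ±2.576. Fail to reject H₀.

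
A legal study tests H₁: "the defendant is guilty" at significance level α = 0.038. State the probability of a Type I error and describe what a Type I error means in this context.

P(Type I error) = α = 0.038. A Type I error is rejecting H₀ when H₀ is actually true (false positive) — here, concluding that the defendant is guilty when in fact this is not the case. Consequence: convicting an innocent person.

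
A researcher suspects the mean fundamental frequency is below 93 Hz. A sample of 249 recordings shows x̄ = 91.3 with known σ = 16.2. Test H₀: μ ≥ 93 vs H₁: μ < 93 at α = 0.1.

z = -1.656. Critical value: -1.28. Reject H₀.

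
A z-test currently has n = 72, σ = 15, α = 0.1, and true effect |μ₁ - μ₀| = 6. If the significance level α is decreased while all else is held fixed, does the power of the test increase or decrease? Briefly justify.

Power decreases: a smaller α raises the critical value, so less of the H₁ sampling distribution falls in the rejection region.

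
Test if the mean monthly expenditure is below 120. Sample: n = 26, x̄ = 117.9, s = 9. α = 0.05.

t = (117.9 - 120)/(9/√26) = -1.19, df = 25. Critical t = -1.708. Fail to reject H₀.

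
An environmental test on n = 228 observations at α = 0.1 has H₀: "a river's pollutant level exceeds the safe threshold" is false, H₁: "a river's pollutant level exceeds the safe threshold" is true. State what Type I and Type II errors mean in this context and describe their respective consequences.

Type I (false positive): concluding that a river's pollutant level exceeds the safe threshold when it is not — shutting down a compliant factory unnecessarily. Type II (false negative): failing to conclude that a river's pollutant level exceeds the safe threshold when it is — allowing unsafe pollution to continue. Which is costlier depends on domain priorities and is a judgement call rather than a statistical fact.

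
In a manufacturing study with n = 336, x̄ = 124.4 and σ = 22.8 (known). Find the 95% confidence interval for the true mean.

CI = x̄ ± z*(σ/√n) = 124.4 ± 1.96(22.8/√336) = 124.4 ± 2.44 = (121.96, 126.84)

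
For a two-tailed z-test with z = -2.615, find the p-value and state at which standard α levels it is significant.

p = 2·P(Z > |-2.615|) = 2·(1 - Φ(2.615)) ≈ 0.0089. Significant at α = 0.1; Significant at α = 0.05; Significant at α = 0.01.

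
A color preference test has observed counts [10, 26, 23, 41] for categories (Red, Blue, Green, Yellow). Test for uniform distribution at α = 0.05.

Expected = 25 each. χ² = Σ(O-E)²/E = 19.44. df = 3, critical value = 7.815. Reject H₀.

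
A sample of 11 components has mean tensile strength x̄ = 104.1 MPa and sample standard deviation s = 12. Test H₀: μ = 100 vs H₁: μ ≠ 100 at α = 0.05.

t = (x̄ - μ₀)/(s/√n) = (104.1 - 100)/(12/√11) = 1.133. df = 10, critical t = ±2.228. Fail to reject H₀.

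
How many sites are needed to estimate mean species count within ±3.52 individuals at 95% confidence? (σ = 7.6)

n = (z*σ/E)² = (1.96×7.6/3.52)² = 17.9 → n = 18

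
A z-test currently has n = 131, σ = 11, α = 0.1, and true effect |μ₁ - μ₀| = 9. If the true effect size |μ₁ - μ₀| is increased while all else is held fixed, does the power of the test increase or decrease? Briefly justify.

Power increases: a larger true effect increases the non-centrality λ = |μ₁ - μ₀|/(σ/√n).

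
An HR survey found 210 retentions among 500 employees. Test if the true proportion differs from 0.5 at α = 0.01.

p̂ = 0.42, p₀ = 0.5. z = (p̂ - p₀)/√(p₀(1-p₀)/n) = -3.578. Critical: ±2.576. Reject H₀.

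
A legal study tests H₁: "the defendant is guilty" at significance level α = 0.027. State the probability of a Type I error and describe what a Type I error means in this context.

P(Type I error) = α = 0.027. A Type I error is rejecting H₀ when H₀ is actually true (false positive) — here, concluding that the defendant is guilty when in fact this is not the case. Consequence: convicting an innocent person.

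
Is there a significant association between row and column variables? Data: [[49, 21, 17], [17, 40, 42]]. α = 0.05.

χ² = 31.383. df = 2, critical = 5.991. Reject H₀. Variables are dependent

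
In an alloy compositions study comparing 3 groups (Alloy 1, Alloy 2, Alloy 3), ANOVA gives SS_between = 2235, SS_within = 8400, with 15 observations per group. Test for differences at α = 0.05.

df_between = 2, df_within = 42. F = MS_between/MS_within = 1117.5/200.0 = 5.588. F_crit ≈ 3.22. Reject H₀. At least one mean differs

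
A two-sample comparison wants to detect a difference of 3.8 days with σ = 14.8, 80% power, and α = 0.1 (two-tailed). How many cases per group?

n per group = 2(z_α/2 + z_β)²σ²/d² = 2×(1.645 + 0.84)²×14.8²/3.8² = 187.3 → n = 188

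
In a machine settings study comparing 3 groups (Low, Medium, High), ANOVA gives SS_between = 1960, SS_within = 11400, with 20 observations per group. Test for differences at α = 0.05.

df_between = 2, df_within = 57. F = MS_between/MS_within = 980.0/200.0 = 4.9. F_crit ≈ 3.159. Reject H₀. At least one mean differs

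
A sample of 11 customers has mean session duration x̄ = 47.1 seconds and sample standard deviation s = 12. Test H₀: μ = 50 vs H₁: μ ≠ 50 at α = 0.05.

t = (x̄ - μ₀)/(s/√n) = (47.1 - 50)/(12/√11) = -0.802. df = 10, critical t = ±2.228. Fail to reject H₀.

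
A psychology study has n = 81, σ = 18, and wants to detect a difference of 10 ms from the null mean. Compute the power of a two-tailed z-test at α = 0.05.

SE = σ/√n = 18/√81 = 2.0. Non-centrality λ = d/SE = 10/2.0 = 5.0. Power ≈ Φ(λ - z_{α/2}) = Φ(5.0 - 1.96) = Φ(3.04) = 0.999.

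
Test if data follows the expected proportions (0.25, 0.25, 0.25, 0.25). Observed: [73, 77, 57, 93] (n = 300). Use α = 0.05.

Expected: [75.0, 75.0, 75.0, 75.0]. χ² = 8.747. df = 3, critical = 7.815. Reject H₀.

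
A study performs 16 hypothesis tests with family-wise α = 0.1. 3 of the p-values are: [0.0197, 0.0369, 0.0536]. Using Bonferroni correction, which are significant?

Bonferroni α = 0.1/16 = 0.00625. None of the given p-values are significant.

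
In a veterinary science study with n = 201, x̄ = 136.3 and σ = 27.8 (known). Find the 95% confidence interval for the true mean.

CI = x̄ ± z*(σ/√n) = 136.3 ± 1.96(27.8/√201) = 136.3 ± 3.84 = (132.46, 140.14)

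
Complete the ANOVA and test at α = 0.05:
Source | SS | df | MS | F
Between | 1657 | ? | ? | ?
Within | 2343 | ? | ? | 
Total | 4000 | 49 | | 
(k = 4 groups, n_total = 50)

df_between = 3, df_within = 46. MS_between = 552.33, MS_within = 50.93. F = 10.844, F_crit ≈ 2.807. Reject H₀.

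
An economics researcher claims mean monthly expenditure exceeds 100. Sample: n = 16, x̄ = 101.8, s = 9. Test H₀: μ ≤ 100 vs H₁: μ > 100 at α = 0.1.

t = (101.8 - 100)/(9/√16) = 0.8, df = 15. Critical t = 1.341. Fail to reject H₀.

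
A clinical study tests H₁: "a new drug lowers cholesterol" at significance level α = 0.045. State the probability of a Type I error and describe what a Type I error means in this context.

P(Type I error) = α = 0.045. A Type I error is rejecting H₀ when H₀ is actually true (false positive) — here, concluding that a new drug lowers cholesterol when in fact this is not the case. Consequence: approving an ineffective drug — patients take a useless medication and may skip effective alternatives.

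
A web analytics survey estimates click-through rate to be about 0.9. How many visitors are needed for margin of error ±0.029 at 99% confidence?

n = z²p(1-p)/E² = 2.576²×0.9×0.1/0.029² = 710.1 → n = 711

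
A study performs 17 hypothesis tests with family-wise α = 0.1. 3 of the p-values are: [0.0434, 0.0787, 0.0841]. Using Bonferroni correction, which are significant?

Bonferroni α = 0.1/17 = 0.00588. None of the given p-values are significant.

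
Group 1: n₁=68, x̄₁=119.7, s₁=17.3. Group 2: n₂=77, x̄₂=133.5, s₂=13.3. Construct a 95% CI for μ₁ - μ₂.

Difference = -13.8. SE = √(17.3²/68 + 13.3²/77) = 2.588. CI = (-18.87, -8.73)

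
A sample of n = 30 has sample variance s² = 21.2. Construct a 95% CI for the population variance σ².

df = 29. χ²_{0.025} = 45.722, χ²_{0.975} = 16.047. CI for σ² = ((n-1)s²/χ²_{α/2}, (n-1)s²/χ²_{1-α/2}) = (29·21.2/45.722, 29·21.2/16.047) = (13.45, 38.31)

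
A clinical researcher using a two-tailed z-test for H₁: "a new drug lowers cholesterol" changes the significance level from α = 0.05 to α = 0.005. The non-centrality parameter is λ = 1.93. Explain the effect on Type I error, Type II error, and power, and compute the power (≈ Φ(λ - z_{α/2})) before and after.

Decreasing α from 0.05 to 0.005:
• Type I error rate decreases (α is the Type I rate by definition).
• Critical value moves from z_{α/2} = 1.96 to 2.807, so power = Φ(λ - z_{α/2}) goes from Φ(1.93 - 1.96) = 0.488 to Φ(1.93 - 2.807) = 0.19.
• Type II error rate β = 1 - power therefore increases (0.512 → 0.81).
Appropriate when false positives are costly — here, approving an ineffective drug — patients take a useless medication and may skip effective alternatives.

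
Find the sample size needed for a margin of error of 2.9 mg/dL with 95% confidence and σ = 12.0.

n = (z*σ/E)² = (1.96×12.0/2.9)² = 65.8 → n = 66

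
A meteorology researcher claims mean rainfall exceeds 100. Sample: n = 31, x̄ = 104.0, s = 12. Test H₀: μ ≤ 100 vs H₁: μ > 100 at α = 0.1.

t = (104.0 - 100)/(12/√31) = 1.856, df = 30. Critical t = 1.31. Reject H₀.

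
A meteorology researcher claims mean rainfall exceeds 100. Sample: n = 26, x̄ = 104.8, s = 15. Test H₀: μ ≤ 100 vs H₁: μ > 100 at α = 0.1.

t = (104.8 - 100)/(15/√26) = 1.632, df = 25. Critical t = 1.316. Reject H₀.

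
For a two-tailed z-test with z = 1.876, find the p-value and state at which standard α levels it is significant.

p = 2·P(Z > |1.876|) = 2·(1 - Φ(1.876)) ≈ 0.0607. Significant at α = 0.1.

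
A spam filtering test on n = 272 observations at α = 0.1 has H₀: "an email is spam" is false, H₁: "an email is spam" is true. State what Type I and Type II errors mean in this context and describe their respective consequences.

Type I (false positive): concluding that an email is spam when it is not — a legitimate email is sent to the spam folder and the user misses it. Type II (false negative): failing to conclude that an email is spam when it is — a spam email lands in the inbox. Which is costlier depends on domain priorities and is a judgement call rather than a statistical fact.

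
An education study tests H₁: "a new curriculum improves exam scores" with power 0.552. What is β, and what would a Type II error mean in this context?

β = 1 - power = 1 - 0.552 = 0.448. A Type II error is failing to reject H₀ when H₀ is false (false negative) — here, failing to conclude that a new curriculum improves exam scores when in fact it is true. Consequence: keeping the old curriculum when the new one would have helped students.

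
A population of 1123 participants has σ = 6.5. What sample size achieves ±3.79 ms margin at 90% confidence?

Without FPC: n₀ = (1.645×6.5/3.79)² = 7.959. With FPC: n = n₀N/(n₀+N-1) = 7.9 → n = 8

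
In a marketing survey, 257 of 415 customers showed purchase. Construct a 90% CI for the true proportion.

p̂ = 0.619. CI = p̂ ± z*√(p̂(1-p̂)/n) = (0.58, 0.658)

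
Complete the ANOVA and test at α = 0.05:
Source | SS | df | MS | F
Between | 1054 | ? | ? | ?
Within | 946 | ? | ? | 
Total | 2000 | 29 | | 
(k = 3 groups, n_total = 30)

df_between = 2, df_within = 27. MS_between = 527.0, MS_within = 35.04. F = 15.041, F_crit ≈ 3.354. Reject H₀.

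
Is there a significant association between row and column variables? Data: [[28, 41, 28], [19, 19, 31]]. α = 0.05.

χ² = 5.373. df = 2, critical = 5.991. Fail to reject H₀. No evidence of dependence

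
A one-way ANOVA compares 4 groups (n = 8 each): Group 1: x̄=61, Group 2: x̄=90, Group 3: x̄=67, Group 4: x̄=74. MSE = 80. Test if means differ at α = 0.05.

Grand mean = 73.0. SS_between = 3760.0, MS_between = 1253.33. F = 15.667, F_crit ≈ 2.947. Reject H₀.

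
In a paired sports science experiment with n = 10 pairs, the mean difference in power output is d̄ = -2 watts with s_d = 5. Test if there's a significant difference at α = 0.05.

t = d̄/(s_d/√n) = -2/(5/√10) = -1.265. df = 9, critical t = ±2.262. Fail to reject H₀.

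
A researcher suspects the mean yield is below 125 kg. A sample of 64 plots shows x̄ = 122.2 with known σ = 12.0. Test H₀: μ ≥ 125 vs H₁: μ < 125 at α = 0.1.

z = -1.867. Critical value: -1.28. Reject H₀.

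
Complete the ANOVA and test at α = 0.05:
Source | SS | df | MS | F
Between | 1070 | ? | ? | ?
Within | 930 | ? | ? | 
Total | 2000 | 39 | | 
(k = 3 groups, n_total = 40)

df_between = 2, df_within = 37. MS_between = 535.0, MS_within = 25.14. F = 21.285, F_crit ≈ 3.252. Reject H₀.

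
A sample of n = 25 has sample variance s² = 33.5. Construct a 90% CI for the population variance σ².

df = 24. χ²_{0.05} = 36.415, χ²_{0.95} = 13.848. CI for σ² = ((n-1)s²/χ²_{α/2}, (n-1)s²/χ²_{1-α/2}) = (24·33.5/36.415, 24·33.5/13.848) = (22.08, 58.06)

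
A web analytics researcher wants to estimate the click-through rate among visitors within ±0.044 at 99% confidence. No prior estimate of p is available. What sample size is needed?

Conservative approach: use p = 0.5 (maximizes p(1-p) = 0.25). n = z²(0.25)/E² = 2.576²×0.25/0.044² = 856.9 → n = 857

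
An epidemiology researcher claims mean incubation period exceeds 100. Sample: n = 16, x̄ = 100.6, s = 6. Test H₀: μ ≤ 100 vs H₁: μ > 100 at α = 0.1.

t = (100.6 - 100)/(6/√16) = 0.4, df = 15. Critical t = 1.341. Fail to reject H₀.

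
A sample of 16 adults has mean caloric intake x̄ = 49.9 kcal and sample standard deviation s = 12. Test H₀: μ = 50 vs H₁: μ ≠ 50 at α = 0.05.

t = (x̄ - μ₀)/(s/√n) = (49.9 - 50)/(12/√16) = -0.033. df = 15, critical t = ±2.131. Fail to reject H₀.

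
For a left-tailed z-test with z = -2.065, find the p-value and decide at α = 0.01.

p = P(Z < -2.065) = Φ(-2.065) ≈ 0.0195. Since p ≥ 0.01, fail to reject H₀ (not significant) at α = 0.01.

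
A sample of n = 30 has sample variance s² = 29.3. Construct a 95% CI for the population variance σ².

df = 29. χ²_{0.025} = 45.722, χ²_{0.975} = 16.047. CI for σ² = ((n-1)s²/χ²_{α/2}, (n-1)s²/χ²_{1-α/2}) = (29·29.3/45.722, 29·29.3/16.047) = (18.58, 52.95)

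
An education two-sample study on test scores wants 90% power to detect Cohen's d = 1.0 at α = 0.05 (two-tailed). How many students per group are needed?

z_{α/2} = 1.96, z_β = Φ⁻¹(0.9) = 1.282. For large effect (d = 1.0): n per group = 2(z_{α/2} + z_β)²/d² = 2(1.96 + 1.282)²/1.0² = 21.02 → 22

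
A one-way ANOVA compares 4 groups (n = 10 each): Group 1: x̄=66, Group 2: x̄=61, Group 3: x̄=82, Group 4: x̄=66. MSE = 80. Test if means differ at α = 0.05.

Grand mean = 68.75. SS_between = 2507.5, MS_between = 835.83. F = 10.448, F_crit ≈ 2.866. Reject H₀.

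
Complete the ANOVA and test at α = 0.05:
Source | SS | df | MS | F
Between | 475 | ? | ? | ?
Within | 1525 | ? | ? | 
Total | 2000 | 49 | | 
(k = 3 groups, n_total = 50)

df_between = 2, df_within = 47. MS_between = 237.5, MS_within = 32.45. F = 7.32, F_crit ≈ 3.195. Reject H₀.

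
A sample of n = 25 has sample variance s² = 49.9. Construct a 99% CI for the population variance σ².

df = 24. χ²_{0.005} = 45.559, χ²_{0.995} = 9.886. CI for σ² = ((n-1)s²/χ²_{α/2}, (n-1)s²/χ²_{1-α/2}) = (24·49.9/45.559, 24·49.9/9.886) = (26.29, 121.14)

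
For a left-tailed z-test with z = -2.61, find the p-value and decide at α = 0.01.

p = P(Z < -2.61) = Φ(-2.61) ≈ 0.0045. Since p < 0.01, reject H₀ (significant) at α = 0.01.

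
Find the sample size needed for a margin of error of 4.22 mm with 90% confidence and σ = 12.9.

n = (z*σ/E)² = (1.645×12.9/4.22)² = 25.3 → n = 26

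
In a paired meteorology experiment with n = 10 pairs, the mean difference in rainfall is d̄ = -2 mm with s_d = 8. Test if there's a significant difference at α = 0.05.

t = d̄/(s_d/√n) = -2/(8/√10) = -0.791. df = 9, critical t = ±2.262. Fail to reject H₀.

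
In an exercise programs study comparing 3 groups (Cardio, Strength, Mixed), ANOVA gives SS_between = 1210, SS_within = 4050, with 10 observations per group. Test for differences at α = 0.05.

df_between = 2, df_within = 27. F = MS_between/MS_within = 605.0/150.0 = 4.033. F_crit ≈ 3.354. Reject H₀. At least one mean differs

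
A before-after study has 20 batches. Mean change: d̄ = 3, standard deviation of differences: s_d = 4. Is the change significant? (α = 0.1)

t = d̄/(s_d/√n) = 3/(4/√20) = 3.354. df = 19, critical t = ±1.729. Reject H₀.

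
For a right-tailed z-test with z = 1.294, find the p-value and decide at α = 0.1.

p = P(Z > 1.294) = 1 - Φ(1.294) ≈ 0.0978. Since p < 0.1, reject H₀ (significant) at α = 0.1.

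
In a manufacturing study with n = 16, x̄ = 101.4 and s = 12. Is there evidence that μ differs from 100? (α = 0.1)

t = (x̄ - μ₀)/(s/√n) = (101.4 - 100)/(12/√16) = 0.467. df = 15, critical t = ±1.753. Fail to reject H₀.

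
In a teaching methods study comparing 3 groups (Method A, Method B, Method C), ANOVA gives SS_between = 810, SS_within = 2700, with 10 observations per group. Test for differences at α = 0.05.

df_between = 2, df_within = 27. F = MS_between/MS_within = 405.0/100.0 = 4.05. F_crit ≈ 3.354. Reject H₀. At least one mean differs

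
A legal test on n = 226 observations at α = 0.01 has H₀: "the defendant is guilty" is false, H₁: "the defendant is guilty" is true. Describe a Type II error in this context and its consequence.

Type II error: failing to reject H₀ when it is false — concluding that the defendant is guilty is not supported when in fact it is. Consequence: acquitting a guilty person.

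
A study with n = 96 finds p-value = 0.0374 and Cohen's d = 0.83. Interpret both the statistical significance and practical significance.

Statistically significant (p = 0.0374 < 0.05). Cohen's d = 0.83 indicates a large effect size. Both statistical and practical significance should be considered.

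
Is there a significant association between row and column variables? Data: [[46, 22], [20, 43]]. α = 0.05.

χ² = 16.861. df = 1, critical = 3.841. Reject H₀. Variables are dependent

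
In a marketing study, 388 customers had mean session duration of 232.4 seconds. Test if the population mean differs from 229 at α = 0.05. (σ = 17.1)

z = (x̄ - μ₀)/(σ/√n) = (232.4 - 229)/(17.1/√388) = 3.917. Critical value: ±1.96. Since |3.917| > 1.96, Reject H₀.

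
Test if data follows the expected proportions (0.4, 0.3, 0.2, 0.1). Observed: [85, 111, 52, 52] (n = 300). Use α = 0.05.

Expected: [120.0, 90.0, 60.0, 30.0]. χ² = 32.308. df = 3, critical = 7.815. Reject H₀.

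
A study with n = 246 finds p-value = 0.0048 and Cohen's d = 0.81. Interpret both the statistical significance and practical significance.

Statistically significant (p = 0.0048 < 0.05). Cohen's d = 0.81 indicates a large effect size. Both statistical and practical significance should be considered.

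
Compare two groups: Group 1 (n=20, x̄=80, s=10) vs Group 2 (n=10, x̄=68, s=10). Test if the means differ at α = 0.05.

Pooled sp = 10.0. t = 3.098, df = 28. Critical t = ±2.048. Reject H₀.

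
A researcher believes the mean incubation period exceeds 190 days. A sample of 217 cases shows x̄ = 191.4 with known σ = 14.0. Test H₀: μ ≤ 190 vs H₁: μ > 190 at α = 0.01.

z = 1.473. Critical value: 2.33. Fail to reject H₀.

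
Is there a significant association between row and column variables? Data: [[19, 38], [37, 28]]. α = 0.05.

χ² = 6.806. df = 1, critical = 3.841. Reject H₀. Variables are dependent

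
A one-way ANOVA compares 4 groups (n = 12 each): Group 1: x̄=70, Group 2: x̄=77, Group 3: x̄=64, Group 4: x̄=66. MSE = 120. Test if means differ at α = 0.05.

Grand mean = 69.25. SS_between = 1185.0, MS_between = 395.0. F = 3.292, F_crit ≈ 2.816. Reject H₀.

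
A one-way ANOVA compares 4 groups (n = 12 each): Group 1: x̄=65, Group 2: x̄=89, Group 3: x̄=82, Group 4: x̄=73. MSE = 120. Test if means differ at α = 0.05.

Grand mean = 77.25. SS_between = 3945.0, MS_between = 1315.0. F = 10.958, F_crit ≈ 2.816. Reject H₀.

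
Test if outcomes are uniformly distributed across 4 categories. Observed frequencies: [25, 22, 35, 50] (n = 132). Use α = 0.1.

Expected = 33 each. χ² = Σ(O-E)²/E = 14.485. df = 3, critical value = 6.251. Reject H₀.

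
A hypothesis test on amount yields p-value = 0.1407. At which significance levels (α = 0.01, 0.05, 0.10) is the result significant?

p = 0.1407. Not significant at any of the given levels.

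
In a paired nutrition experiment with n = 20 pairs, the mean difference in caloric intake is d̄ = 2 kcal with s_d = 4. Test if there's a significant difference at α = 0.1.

t = d̄/(s_d/√n) = 2/(4/√20) = 2.236. df = 19, critical t = ±1.729. Reject H₀.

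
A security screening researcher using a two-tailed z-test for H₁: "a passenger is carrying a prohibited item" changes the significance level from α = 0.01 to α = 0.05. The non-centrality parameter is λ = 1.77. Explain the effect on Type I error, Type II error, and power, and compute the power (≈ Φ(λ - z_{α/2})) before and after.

Increasing α from 0.01 to 0.05:
• Type I error rate increases (α is the Type I rate by definition).
• Critical value moves from z_{α/2} = 2.576 to 1.96, so power = Φ(λ - z_{α/2}) goes from Φ(1.77 - 2.576) = 0.21 to Φ(1.77 - 1.96) = 0.425.
• Type II error rate β = 1 - power therefore decreases (0.79 → 0.575).
Appropriate when false negatives are costly — here, letting a prohibited item through — security breach.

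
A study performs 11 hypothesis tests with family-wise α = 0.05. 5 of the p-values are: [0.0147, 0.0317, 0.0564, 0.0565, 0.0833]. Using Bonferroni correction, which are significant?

Bonferroni α = 0.05/11 = 0.00455. None of the given p-values are significant.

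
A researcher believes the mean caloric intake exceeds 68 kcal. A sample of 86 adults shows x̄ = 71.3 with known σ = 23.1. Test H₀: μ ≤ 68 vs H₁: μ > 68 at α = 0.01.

z = 1.325. Critical value: 2.33. Fail to reject H₀.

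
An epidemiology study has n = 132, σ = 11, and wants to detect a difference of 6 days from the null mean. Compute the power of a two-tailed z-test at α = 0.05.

SE = σ/√n = 11/√132 = 0.957. Non-centrality λ = d/SE = 6/0.957 = 6.267. Power ≈ Φ(λ - z_{α/2}) = Φ(6.267 - 1.96) = Φ(4.307) = 1.0.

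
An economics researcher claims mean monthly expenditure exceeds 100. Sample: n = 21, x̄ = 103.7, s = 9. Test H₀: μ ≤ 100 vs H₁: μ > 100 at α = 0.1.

t = (103.7 - 100)/(9/√21) = 1.884, df = 20. Critical t = 1.325. Reject H₀.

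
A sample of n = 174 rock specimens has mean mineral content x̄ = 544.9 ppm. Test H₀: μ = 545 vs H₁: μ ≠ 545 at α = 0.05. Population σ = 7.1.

z = (x̄ - μ₀)/(σ/√n) = (544.9 - 545)/(7.1/√174) = -0.186. Critical value: ±1.96. Since |-0.186| ≤ 1.96, Fail to reject H₀.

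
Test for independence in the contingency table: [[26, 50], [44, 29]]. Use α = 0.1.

χ² = 10.155. df = 1, critical = 2.706. Reject H₀. Variables are dependent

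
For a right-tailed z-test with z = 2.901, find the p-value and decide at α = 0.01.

p = P(Z > 2.901) = 1 - Φ(2.901) ≈ 0.0019. Since p < 0.01, reject H₀ (significant) at α = 0.01.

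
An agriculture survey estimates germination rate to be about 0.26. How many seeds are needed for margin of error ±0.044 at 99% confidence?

n = z²p(1-p)/E² = 2.576²×0.26×0.74/0.044² = 659.5 → n = 660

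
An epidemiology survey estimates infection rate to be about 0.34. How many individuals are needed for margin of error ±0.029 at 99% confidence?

n = z²p(1-p)/E² = 2.576²×0.34×0.66/0.029² = 1770.6 → n = 1771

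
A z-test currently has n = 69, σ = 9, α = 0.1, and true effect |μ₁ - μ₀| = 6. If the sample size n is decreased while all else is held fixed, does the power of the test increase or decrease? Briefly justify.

Power decreases: a smaller n inflates the standard error σ/√n, pulling the sampling distribution under H₁ back toward the critical value.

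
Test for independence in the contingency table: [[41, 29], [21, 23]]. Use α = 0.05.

χ² = 1.281. df = 1, critical = 3.841. Fail to reject H₀. No evidence of dependence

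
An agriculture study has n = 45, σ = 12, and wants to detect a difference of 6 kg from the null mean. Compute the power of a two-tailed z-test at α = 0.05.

SE = σ/√n = 12/√45 = 1.789. Non-centrality λ = d/SE = 6/1.789 = 3.354. Power ≈ Φ(λ - z_{α/2}) = Φ(3.354 - 1.96) = Φ(1.394) = 0.918.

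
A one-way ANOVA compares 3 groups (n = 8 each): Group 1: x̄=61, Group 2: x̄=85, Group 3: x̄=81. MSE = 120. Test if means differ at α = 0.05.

Grand mean = 75.67. SS_between = 2645.33, MS_between = 1322.67. F = 11.022, F_crit ≈ 3.467. Reject H₀.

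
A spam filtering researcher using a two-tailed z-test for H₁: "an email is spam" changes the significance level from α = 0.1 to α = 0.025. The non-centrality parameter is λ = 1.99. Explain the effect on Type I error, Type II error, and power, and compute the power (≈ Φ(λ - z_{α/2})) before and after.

Decreasing α from 0.1 to 0.025:
• Type I error rate decreases (α is the Type I rate by definition).
• Critical value moves from z_{α/2} = 1.645 to 2.241, so power = Φ(λ - z_{α/2}) goes from Φ(1.99 - 1.645) = 0.635 to Φ(1.99 - 2.241) = 0.401.
• Type II error rate β = 1 - power therefore increases (0.365 → 0.599).
Appropriate when false positives are costly — here, a legitimate email is sent to the spam folder and the user misses it.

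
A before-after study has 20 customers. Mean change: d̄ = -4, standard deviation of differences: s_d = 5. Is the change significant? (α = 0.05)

t = d̄/(s_d/√n) = -4/(5/√20) = -3.578. df = 19, critical t = ±2.093. Reject H₀.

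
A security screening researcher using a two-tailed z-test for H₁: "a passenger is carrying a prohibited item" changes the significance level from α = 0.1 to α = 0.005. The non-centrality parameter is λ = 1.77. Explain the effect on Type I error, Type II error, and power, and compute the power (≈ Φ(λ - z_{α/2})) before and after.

Decreasing α from 0.1 to 0.005:
• Type I error rate decreases (α is the Type I rate by definition).
• Critical value moves from z_{α/2} = 1.645 to 2.807, so power = Φ(λ - z_{α/2}) goes from Φ(1.77 - 1.645) = 0.55 to Φ(1.77 - 2.807) = 0.15.
• Type II error rate β = 1 - power therefore increases (0.45 → 0.85).
Appropriate when false positives are costly — here, detaining an innocent passenger — delay and inconvenience.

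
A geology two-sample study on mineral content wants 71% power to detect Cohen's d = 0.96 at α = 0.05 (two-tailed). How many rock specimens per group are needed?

z_{α/2} = 1.96, z_β = Φ⁻¹(0.71) = 0.553. For large effect (d = 0.96): n per group = 2(z_{α/2} + z_β)²/d² = 2(1.96 + 0.553)²/0.96² = 13.7 → 14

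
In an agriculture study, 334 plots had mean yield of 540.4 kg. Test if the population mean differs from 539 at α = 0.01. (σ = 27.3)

z = (x̄ - μ₀)/(σ/√n) = (540.4 - 539)/(27.3/√334) = 0.937. Critical value: ±2.576. Since |0.937| ≤ 2.576, Fail to reject H₀.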